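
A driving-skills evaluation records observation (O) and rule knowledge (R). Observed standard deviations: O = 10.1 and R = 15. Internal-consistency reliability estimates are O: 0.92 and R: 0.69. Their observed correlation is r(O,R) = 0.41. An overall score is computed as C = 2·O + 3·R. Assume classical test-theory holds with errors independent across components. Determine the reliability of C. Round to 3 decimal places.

0.792

Var(C) = 2²·10.1² + 3²·15² + 2·[6·10.1·15·0.41] = 2433.04 + 745.38 = 3178.42.
Because errors are independent across components, Cov(Tᵢ,Tⱼ) = Cov(Xᵢ,Xⱼ); the off-diagonal part of the true-score variance is the same as above.
True-score variance = [2²·10.1²·0.92 + 3²·15²·0.69] + 745.38 = 1772.65 + 745.38 = 2518.03.
Reliability = 2518.03 / 3178.42 = 0.792.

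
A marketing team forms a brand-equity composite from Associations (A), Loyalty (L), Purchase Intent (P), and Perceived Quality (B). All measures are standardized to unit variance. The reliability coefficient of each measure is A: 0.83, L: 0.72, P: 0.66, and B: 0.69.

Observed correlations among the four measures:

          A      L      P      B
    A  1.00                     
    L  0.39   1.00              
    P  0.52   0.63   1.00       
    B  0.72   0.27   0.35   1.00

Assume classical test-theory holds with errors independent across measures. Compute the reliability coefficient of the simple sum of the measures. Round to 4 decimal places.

Var(A+L+P+B) = 4 + 2·[0.39 + 0.52 + 0.72 + 0.63 + 0.27 + 0.35] = 4 + 5.76 = 9.76.
Under uncorrelated errors the observed covariances equal the true-score covariances, so only the own-variance terms attenuate.
True-score variance = [0.83 + 0.72 + 0.66 + 0.69] + 5.76 = 2.9 + 5.76 = 8.66.
Reliability = 8.66 / 9.76 = 0.8873.

0.8873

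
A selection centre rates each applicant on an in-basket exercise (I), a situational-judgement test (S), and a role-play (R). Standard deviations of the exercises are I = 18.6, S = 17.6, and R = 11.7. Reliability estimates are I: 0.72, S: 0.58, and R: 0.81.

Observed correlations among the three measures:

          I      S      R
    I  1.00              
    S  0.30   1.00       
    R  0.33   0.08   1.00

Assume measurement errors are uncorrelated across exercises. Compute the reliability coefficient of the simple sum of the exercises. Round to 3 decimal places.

0.783

Var(I+S+R) = 18.6² + 17.6² + 11.7² + 2·[18.6·17.6·0.30 + 18.6·11.7·0.33 + 17.6·11.7·0.08] = 792.61 + 372.992 = 1165.6.
With uncorrelated errors the cross-covariances are all true-score covariance, so they carry over unchanged; only the diagonal terms shrink to ρᵢσᵢ².
True-score variance = [18.6²·0.72 + 17.6²·0.58 + 11.7²·0.81] + 372.992 = 539.633 + 372.992 = 912.625.
Reliability = 912.625 / 1165.6 = 0.783.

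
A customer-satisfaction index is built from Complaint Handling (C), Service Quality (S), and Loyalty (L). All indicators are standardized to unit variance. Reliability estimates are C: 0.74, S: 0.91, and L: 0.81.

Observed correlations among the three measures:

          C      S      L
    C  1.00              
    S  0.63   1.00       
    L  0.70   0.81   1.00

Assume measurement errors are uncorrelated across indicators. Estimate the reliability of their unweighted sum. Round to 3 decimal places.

0.926

Var(C+S+L) = 3 + 2·[0.63 + 0.70 + 0.81] = 3 + 4.28 = 7.28.
Because errors are independent across components, Cov(Tᵢ,Tⱼ) = Cov(Xᵢ,Xⱼ); the off-diagonal part of the true-score variance is the same as above.
True-score variance = [0.74 + 0.91 + 0.81] + 4.28 = 2.46 + 4.28 = 6.74.
Reliability = 6.74 / 7.28 = 0.926.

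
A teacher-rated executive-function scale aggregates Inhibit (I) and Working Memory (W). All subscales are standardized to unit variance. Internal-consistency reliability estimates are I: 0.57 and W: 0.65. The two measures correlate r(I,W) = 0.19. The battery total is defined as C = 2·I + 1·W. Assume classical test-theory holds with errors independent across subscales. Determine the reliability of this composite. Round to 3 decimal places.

Var(C) = 2² + 1 + 2·[2·0.19] = 5 + 0.76 = 5.76.
Under uncorrelated errors the observed covariances equal the true-score covariances, so only the own-variance terms attenuate.
True-score variance = [2²·0.57 + 0.65] + 0.76 = 2.93 + 0.76 = 3.69.
Reliability = 3.69 / 5.76 = 0.641.

0.641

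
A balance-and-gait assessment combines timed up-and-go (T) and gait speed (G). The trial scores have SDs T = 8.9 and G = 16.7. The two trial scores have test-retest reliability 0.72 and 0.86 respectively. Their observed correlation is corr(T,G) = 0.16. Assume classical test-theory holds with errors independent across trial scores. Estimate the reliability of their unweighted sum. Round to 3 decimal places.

Var(T+G) = 8.9² + 16.7² + 2·[8.9·16.7·0.16] = 358.1 + 47.5616 = 405.662.
Because errors are independent across components, Cov(Tᵢ,Tⱼ) = Cov(Xᵢ,Xⱼ); the off-diagonal part of the true-score variance is the same as above.
True-score variance = [8.9²·0.72 + 16.7²·0.86] + 47.5616 = 296.877 + 47.5616 = 344.438.
Reliability = 344.438 / 405.662 = 0.849.

0.849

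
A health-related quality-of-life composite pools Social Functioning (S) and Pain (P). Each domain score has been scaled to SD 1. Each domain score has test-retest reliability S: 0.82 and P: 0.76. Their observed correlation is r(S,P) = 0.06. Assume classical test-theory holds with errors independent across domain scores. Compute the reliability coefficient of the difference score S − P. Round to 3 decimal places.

0.777

Var(S−P) = 1 + 1 − 2·0.06 = 2 − 0.12 = 1.88.
With uncorrelated errors the cross-covariances are all true-score covariance, so they carry over unchanged; only the diagonal terms shrink to ρᵢσᵢ².
True-score variance = [0.82 + 0.76] − 0.12 = 1.58 − 0.12 = 1.46.
Reliability = 1.46 / 1.88 = 0.777.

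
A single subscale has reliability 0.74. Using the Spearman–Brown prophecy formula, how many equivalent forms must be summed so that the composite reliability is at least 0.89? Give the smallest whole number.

3

k ≥ ρ*(1−ρ₁)/(ρ₁(1−ρ*)) = 0.89·0.26 / (0.74·0.11) = 2.843.
Smallest integer k = 3.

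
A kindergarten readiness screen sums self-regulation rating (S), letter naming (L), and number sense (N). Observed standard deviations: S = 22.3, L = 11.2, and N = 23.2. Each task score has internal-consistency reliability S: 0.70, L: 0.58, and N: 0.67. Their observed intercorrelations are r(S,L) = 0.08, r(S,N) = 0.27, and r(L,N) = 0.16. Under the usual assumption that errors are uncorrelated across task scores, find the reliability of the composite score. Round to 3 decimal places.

0.757

Var(S+L+N) = 22.3² + 11.2² + 23.2² + 2·[22.3·11.2·0.08 + 22.3·23.2·0.27 + 11.2·23.2·0.16] = 1160.97 + 402.485 = 1563.45.
Because errors are independent across components, Cov(Tᵢ,Tⱼ) = Cov(Xᵢ,Xⱼ); the off-diagonal part of the true-score variance is the same as above.
True-score variance = [22.3²·0.70 + 11.2²·0.58 + 23.2²·0.67] + 402.485 = 781.479 + 402.485 = 1183.96.
Reliability = 1183.96 / 1563.45 = 0.757.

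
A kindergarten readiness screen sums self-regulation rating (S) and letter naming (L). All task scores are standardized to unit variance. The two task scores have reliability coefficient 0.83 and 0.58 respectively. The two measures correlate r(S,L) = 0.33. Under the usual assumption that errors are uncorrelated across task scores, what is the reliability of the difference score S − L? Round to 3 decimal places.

Var(S−L) = 1 + 1 − 2·0.33 = 2 − 0.66 = 1.34.
Because errors are independent across components, Cov(Tᵢ,Tⱼ) = Cov(Xᵢ,Xⱼ); the off-diagonal part of the true-score variance is the same as above.
True-score variance = [0.83 + 0.58] − 0.66 = 1.41 − 0.66 = 0.75.
Reliability = 0.75 / 1.34 = 0.560.

0.560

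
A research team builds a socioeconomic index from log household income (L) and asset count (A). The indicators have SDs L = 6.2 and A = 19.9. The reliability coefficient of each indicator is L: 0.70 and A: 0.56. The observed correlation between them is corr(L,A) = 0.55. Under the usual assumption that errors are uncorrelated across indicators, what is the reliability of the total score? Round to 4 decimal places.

Var(L+A) = 6.2² + 19.9² + 2·[6.2·19.9·0.55] = 434.45 + 135.718 = 570.168.
Under uncorrelated errors the observed covariances equal the true-score covariances, so only the own-variance terms attenuate.
True-score variance = [6.2²·0.70 + 19.9²·0.56] + 135.718 = 248.674 + 135.718 = 384.392.
Reliability = 384.392 / 570.168 = 0.6742.

0.6742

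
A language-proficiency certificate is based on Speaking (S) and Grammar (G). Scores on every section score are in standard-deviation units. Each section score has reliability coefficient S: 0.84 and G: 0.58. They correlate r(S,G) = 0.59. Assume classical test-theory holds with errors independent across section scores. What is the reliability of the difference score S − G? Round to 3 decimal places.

0.293

Var(S−G) = 1 + 1 − 2·0.59 = 2 − 1.18 = 0.82.
Because errors are independent across components, Cov(Tᵢ,Tⱼ) = Cov(Xᵢ,Xⱼ); the off-diagonal part of the true-score variance is the same as above.
True-score variance = [0.84 + 0.58] − 1.18 = 1.42 − 1.18 = 0.24.
Reliability = 0.24 / 0.82 = 0.293.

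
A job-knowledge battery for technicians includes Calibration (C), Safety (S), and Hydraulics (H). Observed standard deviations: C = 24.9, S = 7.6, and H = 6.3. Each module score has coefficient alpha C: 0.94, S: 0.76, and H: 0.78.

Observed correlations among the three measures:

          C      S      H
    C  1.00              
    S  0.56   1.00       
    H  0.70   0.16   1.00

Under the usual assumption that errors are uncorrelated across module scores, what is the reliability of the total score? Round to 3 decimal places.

0.949

Var(C+S+H) = 24.9² + 7.6² + 6.3² + 2·[24.9·7.6·0.56 + 24.9·6.3·0.70 + 7.6·6.3·0.16] = 717.46 + 446.888 = 1164.35.
Because errors are independent across components, Cov(Tᵢ,Tⱼ) = Cov(Xᵢ,Xⱼ); the off-diagonal part of the true-score variance is the same as above.
True-score variance = [24.9²·0.94 + 7.6²·0.76 + 6.3²·0.78] + 446.888 = 657.665 + 446.888 = 1104.55.
Reliability = 1104.55 / 1164.35 = 0.949.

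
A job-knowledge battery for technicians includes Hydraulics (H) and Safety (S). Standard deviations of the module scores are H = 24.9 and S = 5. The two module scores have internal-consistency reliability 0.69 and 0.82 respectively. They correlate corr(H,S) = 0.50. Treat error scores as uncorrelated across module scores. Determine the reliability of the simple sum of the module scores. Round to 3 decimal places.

Var(H+S) = 24.9² + 5² + 2·[24.9·5·0.50] = 645.01 + 124.5 = 769.51.
Under uncorrelated errors the observed covariances equal the true-score covariances, so only the own-variance terms attenuate.
True-score variance = [24.9²·0.69 + 5²·0.82] + 124.5 = 448.307 + 124.5 = 572.807.
Reliability = 572.807 / 769.51 = 0.744.

0.744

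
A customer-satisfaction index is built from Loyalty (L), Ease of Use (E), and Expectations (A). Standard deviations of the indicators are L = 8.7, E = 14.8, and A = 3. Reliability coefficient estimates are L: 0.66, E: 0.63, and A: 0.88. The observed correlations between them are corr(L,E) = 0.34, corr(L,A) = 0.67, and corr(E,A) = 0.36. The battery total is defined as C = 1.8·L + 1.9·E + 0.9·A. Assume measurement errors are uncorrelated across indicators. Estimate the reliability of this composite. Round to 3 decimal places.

0.741

Var(C) = 1.8²·8.7² + 1.9²·14.8² + 0.9²·3² + 2·[3.42·8.7·14.8·0.34 + 1.62·8.7·3·0.67 + 1.71·14.8·3·0.36] = 1043.26 + 410.767 = 1454.03.
With uncorrelated errors the cross-covariances are all true-score covariance, so they carry over unchanged; only the diagonal terms shrink to ρᵢσᵢ².
True-score variance = [1.8²·8.7²·0.66 + 1.9²·14.8²·0.63 + 0.9²·3²·0.88] + 410.767 = 666.433 + 410.767 = 1077.2.
Reliability = 1077.2 / 1454.03 = 0.741.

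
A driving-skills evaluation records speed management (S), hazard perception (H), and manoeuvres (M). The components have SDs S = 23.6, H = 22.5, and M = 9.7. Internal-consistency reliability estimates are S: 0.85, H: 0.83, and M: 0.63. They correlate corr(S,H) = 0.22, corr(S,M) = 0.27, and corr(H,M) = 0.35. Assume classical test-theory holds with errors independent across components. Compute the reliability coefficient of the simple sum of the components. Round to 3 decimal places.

Var(S+H+M) = 23.6² + 22.5² + 9.7² + 2·[23.6·22.5·0.22 + 23.6·9.7·0.27 + 22.5·9.7·0.35] = 1157.3 + 510.032 = 1667.33.
Because errors are independent across components, Cov(Tᵢ,Tⱼ) = Cov(Xᵢ,Xⱼ); the off-diagonal part of the true-score variance is the same as above.
True-score variance = [23.6²·0.85 + 22.5²·0.83 + 9.7²·0.63] + 510.032 = 952.88 + 510.032 = 1462.91.
Reliability = 1462.91 / 1667.33 = 0.877.

0.877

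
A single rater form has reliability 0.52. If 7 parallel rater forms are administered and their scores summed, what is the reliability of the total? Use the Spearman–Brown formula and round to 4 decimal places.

0.8835

ρ_k = kρ / (1 + (k−1)ρ) = 7·0.52 / (1 + 6·0.52) = 3.640 / 4.120 = 0.8835.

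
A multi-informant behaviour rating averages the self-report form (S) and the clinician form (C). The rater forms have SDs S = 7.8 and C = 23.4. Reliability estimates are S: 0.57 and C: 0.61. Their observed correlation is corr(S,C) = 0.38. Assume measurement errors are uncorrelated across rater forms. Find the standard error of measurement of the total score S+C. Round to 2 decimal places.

15.48

Var(total) = 608.4 + 138.715 = 747.115.
True-score variance = 368.69 + 138.715 = 507.406, so reliability = 0.6792.
Error variance = 747.115 − 507.406 = 239.71; SEM = √239.71 = 15.48.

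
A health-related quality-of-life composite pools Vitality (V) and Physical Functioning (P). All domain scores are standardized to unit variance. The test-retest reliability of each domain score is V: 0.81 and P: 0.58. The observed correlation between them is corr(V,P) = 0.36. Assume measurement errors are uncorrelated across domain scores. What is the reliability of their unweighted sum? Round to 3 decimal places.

0.776

Var(V+P) = 2 + 2·[0.36] = 2 + 0.72 = 2.72.
With uncorrelated errors the cross-covariances are all true-score covariance, so they carry over unchanged; only the diagonal terms shrink to ρᵢσᵢ².
True-score variance = [0.81 + 0.58] + 0.72 = 1.39 + 0.72 = 2.11.
Reliability = 2.11 / 2.72 = 0.776.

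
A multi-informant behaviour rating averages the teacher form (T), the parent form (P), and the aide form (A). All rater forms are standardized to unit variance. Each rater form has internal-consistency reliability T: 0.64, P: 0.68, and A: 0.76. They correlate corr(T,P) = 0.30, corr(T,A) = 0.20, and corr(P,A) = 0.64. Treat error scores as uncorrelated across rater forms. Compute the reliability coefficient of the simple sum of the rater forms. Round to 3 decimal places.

Var(T+P+A) = 3 + 2·[0.30 + 0.20 + 0.64] = 3 + 2.28 = 5.28.
With uncorrelated errors the cross-covariances are all true-score covariance, so they carry over unchanged; only the diagonal terms shrink to ρᵢσᵢ².
True-score variance = [0.64 + 0.68 + 0.76] + 2.28 = 2.08 + 2.28 = 4.36.
Reliability = 4.36 / 5.28 = 0.826.

0.826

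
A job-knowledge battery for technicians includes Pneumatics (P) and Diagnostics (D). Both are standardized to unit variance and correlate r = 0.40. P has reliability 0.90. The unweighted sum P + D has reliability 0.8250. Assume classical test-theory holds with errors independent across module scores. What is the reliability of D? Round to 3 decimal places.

Var(P+D) = 2 + 2·0.40 = 2.800.
True-score variance = ρ_P + ρ_D + 2·0.40, so 0.8250 = (0.90 + ρ_D + 0.80) / 2.800.
ρ_D = 0.8250·2.800 − 0.90 − 0.80 = 0.610.

0.610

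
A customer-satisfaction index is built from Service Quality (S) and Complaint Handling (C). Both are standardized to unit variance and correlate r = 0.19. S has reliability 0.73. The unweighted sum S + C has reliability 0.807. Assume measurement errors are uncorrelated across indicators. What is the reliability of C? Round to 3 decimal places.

0.811

Var(S+C) = 2 + 2·0.19 = 2.380.
True-score variance = ρ_S + ρ_C + 2·0.19, so 0.807 = (0.73 + ρ_C + 0.38) / 2.380.
ρ_C = 0.807·2.380 − 0.73 − 0.38 = 0.811.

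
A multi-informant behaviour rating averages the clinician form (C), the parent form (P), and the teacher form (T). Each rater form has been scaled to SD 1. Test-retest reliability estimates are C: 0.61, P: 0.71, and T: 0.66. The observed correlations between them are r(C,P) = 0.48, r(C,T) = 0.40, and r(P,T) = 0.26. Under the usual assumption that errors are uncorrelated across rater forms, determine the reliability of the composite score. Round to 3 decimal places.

Var(C+P+T) = 3 + 2·[0.48 + 0.40 + 0.26] = 3 + 2.28 = 5.28.
With uncorrelated errors the cross-covariances are all true-score covariance, so they carry over unchanged; only the diagonal terms shrink to ρᵢσᵢ².
True-score variance = [0.61 + 0.71 + 0.66] + 2.28 = 1.98 + 2.28 = 4.26.
Reliability = 4.26 / 5.28 = 0.807.

0.807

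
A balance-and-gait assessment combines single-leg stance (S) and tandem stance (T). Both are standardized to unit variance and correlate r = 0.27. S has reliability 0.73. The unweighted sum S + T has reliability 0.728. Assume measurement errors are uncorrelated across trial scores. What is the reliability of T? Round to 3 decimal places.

Var(S+T) = 2 + 2·0.27 = 2.540.
True-score variance = ρ_S + ρ_T + 2·0.27, so 0.728 = (0.73 + ρ_T + 0.54) / 2.540.
ρ_T = 0.728·2.540 − 0.73 − 0.54 = 0.579.

0.579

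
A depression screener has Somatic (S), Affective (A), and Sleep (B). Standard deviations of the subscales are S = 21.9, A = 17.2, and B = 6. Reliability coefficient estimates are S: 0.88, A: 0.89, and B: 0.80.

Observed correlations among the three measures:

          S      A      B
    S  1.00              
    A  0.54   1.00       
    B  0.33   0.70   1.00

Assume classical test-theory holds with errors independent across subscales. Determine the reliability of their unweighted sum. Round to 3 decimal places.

Var(S+A+B) = 21.9² + 17.2² + 6² + 2·[21.9·17.2·0.54 + 21.9·6·0.33 + 17.2·6·0.70] = 811.45 + 638.018 = 1449.47.
Under uncorrelated errors the observed covariances equal the true-score covariances, so only the own-variance terms attenuate.
True-score variance = [21.9²·0.88 + 17.2²·0.89 + 6²·0.80] + 638.018 = 714.154 + 638.018 = 1352.17.
Reliability = 1352.17 / 1449.47 = 0.933.

0.933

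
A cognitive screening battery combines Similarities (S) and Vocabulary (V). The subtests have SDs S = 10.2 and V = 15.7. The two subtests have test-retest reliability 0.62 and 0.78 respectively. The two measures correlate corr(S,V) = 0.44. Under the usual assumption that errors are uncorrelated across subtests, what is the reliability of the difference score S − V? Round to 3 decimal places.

0.553

Var(S−V) = 10.2² + 15.7² − 2·10.2·15.7·0.44 = 350.53 − 140.923 = 209.607.
Because errors are independent across components, Cov(Tᵢ,Tⱼ) = Cov(Xᵢ,Xⱼ); the off-diagonal part of the true-score variance is the same as above.
True-score variance = [10.2²·0.62 + 15.7²·0.78] − 140.923 = 256.767 − 140.923 = 115.844.
Reliability = 115.844 / 209.607 = 0.553.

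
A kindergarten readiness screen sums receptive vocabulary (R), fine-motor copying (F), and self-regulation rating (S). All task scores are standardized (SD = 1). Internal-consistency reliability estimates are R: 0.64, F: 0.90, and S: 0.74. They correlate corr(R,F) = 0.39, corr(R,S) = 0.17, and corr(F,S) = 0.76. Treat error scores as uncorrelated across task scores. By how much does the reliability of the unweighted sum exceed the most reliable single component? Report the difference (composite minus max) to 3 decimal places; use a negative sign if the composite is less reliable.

-0.028

Var(sum) = 3 + 2.64 = 5.64; true-score variance = 2.28 + 2.64 = 4.92; composite reliability = 0.8723.
Max component reliability = 0.9000.
Difference = 0.8723 − 0.9000 = -0.028.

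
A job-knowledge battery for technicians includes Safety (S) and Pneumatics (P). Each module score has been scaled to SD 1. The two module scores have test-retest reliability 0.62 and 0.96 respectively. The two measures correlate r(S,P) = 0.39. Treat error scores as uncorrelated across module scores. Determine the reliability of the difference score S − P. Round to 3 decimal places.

0.656

Var(S−P) = 1 + 1 − 2·0.39 = 2 − 0.78 = 1.22.
Under uncorrelated errors the observed covariances equal the true-score covariances, so only the own-variance terms attenuate.
True-score variance = [0.62 + 0.96] − 0.78 = 1.58 − 0.78 = 0.8.
Reliability = 0.8 / 1.22 = 0.656.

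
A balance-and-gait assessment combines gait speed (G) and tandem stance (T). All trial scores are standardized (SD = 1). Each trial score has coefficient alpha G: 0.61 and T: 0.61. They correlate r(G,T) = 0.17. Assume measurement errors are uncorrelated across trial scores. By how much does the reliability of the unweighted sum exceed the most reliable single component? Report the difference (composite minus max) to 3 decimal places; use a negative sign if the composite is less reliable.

0.057

Var(sum) = 2 + 0.34 = 2.34; true-score variance = 1.22 + 0.34 = 1.56; composite reliability = 0.6667.
Max component reliability = 0.6100.
Difference = 0.6667 − 0.6100 = 0.057.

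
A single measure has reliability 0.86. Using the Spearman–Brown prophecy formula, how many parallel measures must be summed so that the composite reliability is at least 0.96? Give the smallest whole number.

k ≥ ρ*(1−ρ₁)/(ρ₁(1−ρ*)) = 0.96·0.14 / (0.86·0.04) = 3.907.
Smallest integer k = 4.

4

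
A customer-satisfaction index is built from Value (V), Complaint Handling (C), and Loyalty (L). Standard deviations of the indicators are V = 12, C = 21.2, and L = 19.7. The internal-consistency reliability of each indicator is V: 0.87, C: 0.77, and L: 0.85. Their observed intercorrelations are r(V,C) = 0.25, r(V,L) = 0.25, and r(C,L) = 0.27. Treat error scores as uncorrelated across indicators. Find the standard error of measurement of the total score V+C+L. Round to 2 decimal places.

Var(total) = 981.53 + 470.926 = 1452.46.
True-score variance = 801.225 + 470.926 = 1272.15, so reliability = 0.8759.
Error variance = 1452.46 − 1272.15 = 180.305; SEM = √180.305 = 13.43.

13.43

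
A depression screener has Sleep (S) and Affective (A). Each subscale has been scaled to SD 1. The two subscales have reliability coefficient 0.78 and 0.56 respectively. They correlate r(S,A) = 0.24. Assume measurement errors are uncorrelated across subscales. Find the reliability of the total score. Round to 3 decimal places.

0.734

Var(S+A) = 2 + 2·[0.24] = 2 + 0.48 = 2.48.
Because errors are independent across components, Cov(Tᵢ,Tⱼ) = Cov(Xᵢ,Xⱼ); the off-diagonal part of the true-score variance is the same as above.
True-score variance = [0.78 + 0.56] + 0.48 = 1.34 + 0.48 = 1.82.
Reliability = 1.82 / 2.48 = 0.734.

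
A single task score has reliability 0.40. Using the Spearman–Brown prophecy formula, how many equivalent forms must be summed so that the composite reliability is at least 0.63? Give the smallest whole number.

k ≥ ρ*(1−ρ₁)/(ρ₁(1−ρ*)) = 0.63·0.60 / (0.40·0.37) = 2.554.
Smallest integer k = 3.

3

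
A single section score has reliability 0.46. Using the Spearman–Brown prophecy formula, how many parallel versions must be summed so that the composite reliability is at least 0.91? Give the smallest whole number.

k ≥ ρ*(1−ρ₁)/(ρ₁(1−ρ*)) = 0.91·0.54 / (0.46·0.09) = 11.870.
Smallest integer k = 12.

12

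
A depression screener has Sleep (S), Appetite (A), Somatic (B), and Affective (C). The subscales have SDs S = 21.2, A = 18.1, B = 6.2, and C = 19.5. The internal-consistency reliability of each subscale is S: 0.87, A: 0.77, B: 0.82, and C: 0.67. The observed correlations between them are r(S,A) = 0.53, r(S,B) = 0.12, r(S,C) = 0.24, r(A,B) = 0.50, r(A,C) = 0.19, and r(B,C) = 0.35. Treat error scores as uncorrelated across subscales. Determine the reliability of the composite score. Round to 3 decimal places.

0.877

Var(S+A+B+C) = 21.2² + 18.1² + 6.2² + 19.5² + 2·[21.2·18.1·0.53 + 21.2·6.2·0.12 + 21.2·19.5·0.24 + 18.1·6.2·0.50 + 18.1·19.5·0.19 + 6.2·19.5·0.35] = 1195.74 + 967.692 = 2163.43.
Because errors are independent across components, Cov(Tᵢ,Tⱼ) = Cov(Xᵢ,Xⱼ); the off-diagonal part of the true-score variance is the same as above.
True-score variance = [21.2²·0.87 + 18.1²·0.77 + 6.2²·0.82 + 19.5²·0.67] + 967.692 = 929.561 + 967.692 = 1897.25.
Reliability = 1897.25 / 2163.43 = 0.877.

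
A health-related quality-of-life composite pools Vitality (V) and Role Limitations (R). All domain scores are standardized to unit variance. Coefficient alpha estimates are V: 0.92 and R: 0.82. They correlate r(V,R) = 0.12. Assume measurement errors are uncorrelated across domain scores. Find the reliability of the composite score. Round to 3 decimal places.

0.884

Var(V+R) = 2 + 2·[0.12] = 2 + 0.24 = 2.24.
Under uncorrelated errors the observed covariances equal the true-score covariances, so only the own-variance terms attenuate.
True-score variance = [0.92 + 0.82] + 0.24 = 1.74 + 0.24 = 1.98.
Reliability = 1.98 / 2.24 = 0.884.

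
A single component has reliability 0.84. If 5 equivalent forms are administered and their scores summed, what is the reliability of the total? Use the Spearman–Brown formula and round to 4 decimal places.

0.9633

ρ_k = kρ / (1 + (k−1)ρ) = 5·0.84 / (1 + 4·0.84) = 4.200 / 4.360 = 0.9633.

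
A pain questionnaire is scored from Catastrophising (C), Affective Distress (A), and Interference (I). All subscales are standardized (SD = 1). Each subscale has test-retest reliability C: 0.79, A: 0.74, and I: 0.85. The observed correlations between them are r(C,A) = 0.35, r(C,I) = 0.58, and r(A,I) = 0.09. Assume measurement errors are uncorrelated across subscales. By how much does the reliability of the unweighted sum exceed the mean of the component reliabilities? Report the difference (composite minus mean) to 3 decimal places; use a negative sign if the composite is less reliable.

Var(sum) = 3 + 2.04 = 5.04; true-score variance = 2.38 + 2.04 = 4.42; composite reliability = 0.8770.
Mean component reliability = 0.7933.
Difference = 0.8770 − 0.7933 = 0.084.

0.084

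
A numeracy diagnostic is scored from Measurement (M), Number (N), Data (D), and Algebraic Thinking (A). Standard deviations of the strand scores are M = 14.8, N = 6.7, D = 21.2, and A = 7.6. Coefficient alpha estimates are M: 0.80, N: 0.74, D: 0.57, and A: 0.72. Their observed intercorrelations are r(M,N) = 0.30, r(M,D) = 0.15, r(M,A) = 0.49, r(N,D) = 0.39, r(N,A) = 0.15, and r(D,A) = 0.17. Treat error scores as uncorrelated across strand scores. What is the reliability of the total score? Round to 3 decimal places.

0.782

Var(M+N+D+A) = 14.8² + 6.7² + 21.2² + 7.6² + 2·[14.8·6.7·0.30 + 14.8·21.2·0.15 + 14.8·7.6·0.49 + 6.7·21.2·0.39 + 6.7·7.6·0.15 + 21.2·7.6·0.17] = 771.13 + 444.702 = 1215.83.
With uncorrelated errors the cross-covariances are all true-score covariance, so they carry over unchanged; only the diagonal terms shrink to ρᵢσᵢ².
True-score variance = [14.8²·0.80 + 6.7²·0.74 + 21.2²·0.57 + 7.6²·0.72] + 444.702 = 506.219 + 444.702 = 950.921.
Reliability = 950.921 / 1215.83 = 0.782.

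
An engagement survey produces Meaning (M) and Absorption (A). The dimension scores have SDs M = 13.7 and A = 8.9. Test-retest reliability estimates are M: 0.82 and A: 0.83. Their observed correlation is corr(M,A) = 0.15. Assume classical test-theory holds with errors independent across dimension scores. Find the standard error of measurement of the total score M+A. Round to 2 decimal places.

6.87

Var(total) = 266.9 + 36.579 = 303.479.
True-score variance = 219.65 + 36.579 = 256.229, so reliability = 0.8443.
Error variance = 303.479 − 256.229 = 47.2499; SEM = √47.2499 = 6.87.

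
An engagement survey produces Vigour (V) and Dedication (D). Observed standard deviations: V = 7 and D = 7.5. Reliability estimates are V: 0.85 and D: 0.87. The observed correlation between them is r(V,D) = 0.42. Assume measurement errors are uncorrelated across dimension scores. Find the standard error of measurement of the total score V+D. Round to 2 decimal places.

Var(total) = 105.25 + 44.1 = 149.35.
True-score variance = 90.5875 + 44.1 = 134.688, so reliability = 0.9018.
Error variance = 149.35 − 134.688 = 14.6625; SEM = √14.6625 = 3.83.

3.83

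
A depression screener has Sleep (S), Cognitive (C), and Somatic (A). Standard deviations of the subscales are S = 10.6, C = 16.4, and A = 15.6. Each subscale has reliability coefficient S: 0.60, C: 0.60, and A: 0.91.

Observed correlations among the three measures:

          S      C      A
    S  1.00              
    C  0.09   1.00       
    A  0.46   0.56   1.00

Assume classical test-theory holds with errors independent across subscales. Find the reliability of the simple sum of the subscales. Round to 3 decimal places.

Var(S+C+A) = 10.6² + 16.4² + 15.6² + 2·[10.6·16.4·0.09 + 10.6·15.6·0.46 + 16.4·15.6·0.56] = 624.68 + 469.963 = 1094.64.
With uncorrelated errors the cross-covariances are all true-score covariance, so they carry over unchanged; only the diagonal terms shrink to ρᵢσᵢ².
True-score variance = [10.6²·0.60 + 16.4²·0.60 + 15.6²·0.91] + 469.963 = 450.25 + 469.963 = 920.213.
Reliability = 920.213 / 1094.64 = 0.841.

0.841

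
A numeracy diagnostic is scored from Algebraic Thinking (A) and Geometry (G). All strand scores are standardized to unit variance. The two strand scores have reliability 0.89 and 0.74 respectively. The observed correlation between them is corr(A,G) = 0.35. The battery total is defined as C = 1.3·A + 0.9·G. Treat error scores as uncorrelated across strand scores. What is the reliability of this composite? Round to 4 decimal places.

0.8805

Var(C) = 1.3² + 0.9² + 2·[1.17·0.35] = 2.5 + 0.819 = 3.319.
Because errors are independent across components, Cov(Tᵢ,Tⱼ) = Cov(Xᵢ,Xⱼ); the off-diagonal part of the true-score variance is the same as above.
True-score variance = [1.3²·0.89 + 0.9²·0.74] + 0.819 = 2.1035 + 0.819 = 2.9225.
Reliability = 2.9225 / 3.319 = 0.8805.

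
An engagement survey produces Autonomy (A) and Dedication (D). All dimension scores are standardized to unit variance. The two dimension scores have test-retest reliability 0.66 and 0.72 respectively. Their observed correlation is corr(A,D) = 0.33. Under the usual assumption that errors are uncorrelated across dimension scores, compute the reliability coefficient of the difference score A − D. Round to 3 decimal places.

0.537

Var(A−D) = 1 + 1 − 2·0.33 = 2 − 0.66 = 1.34.
Under uncorrelated errors the observed covariances equal the true-score covariances, so only the own-variance terms attenuate.
True-score variance = [0.66 + 0.72] − 0.66 = 1.38 − 0.66 = 0.72.
Reliability = 0.72 / 1.34 = 0.537.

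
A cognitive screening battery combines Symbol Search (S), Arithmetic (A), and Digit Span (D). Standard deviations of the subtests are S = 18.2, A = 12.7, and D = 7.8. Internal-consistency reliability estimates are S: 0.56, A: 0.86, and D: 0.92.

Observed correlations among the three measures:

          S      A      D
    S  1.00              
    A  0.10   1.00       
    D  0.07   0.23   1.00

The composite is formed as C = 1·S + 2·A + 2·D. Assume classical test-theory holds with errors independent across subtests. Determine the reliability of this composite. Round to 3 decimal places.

Var(C) = 18.2² + 2²·12.7² + 2²·7.8² + 2·[2·18.2·12.7·0.10 + 2·18.2·7.8·0.07 + 4·12.7·7.8·0.23] = 1219.76 + 314.475 = 1534.24.
Because errors are independent across components, Cov(Tᵢ,Tⱼ) = Cov(Xᵢ,Xⱼ); the off-diagonal part of the true-score variance is the same as above.
True-score variance = [18.2²·0.56 + 2²·12.7²·0.86 + 2²·7.8²·0.92] + 314.475 = 964.223 + 314.475 = 1278.7.
Reliability = 1278.7 / 1534.24 = 0.833.

0.833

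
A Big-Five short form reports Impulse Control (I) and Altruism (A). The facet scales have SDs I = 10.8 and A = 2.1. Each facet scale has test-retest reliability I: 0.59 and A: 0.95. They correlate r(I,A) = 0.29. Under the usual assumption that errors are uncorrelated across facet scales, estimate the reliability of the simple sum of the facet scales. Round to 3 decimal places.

Var(I+A) = 10.8² + 2.1² + 2·[10.8·2.1·0.29] = 121.05 + 13.1544 = 134.204.
Because errors are independent across components, Cov(Tᵢ,Tⱼ) = Cov(Xᵢ,Xⱼ); the off-diagonal part of the true-score variance is the same as above.
True-score variance = [10.8²·0.59 + 2.1²·0.95] + 13.1544 = 73.0071 + 13.1544 = 86.1615.
Reliability = 86.1615 / 134.204 = 0.642.

0.642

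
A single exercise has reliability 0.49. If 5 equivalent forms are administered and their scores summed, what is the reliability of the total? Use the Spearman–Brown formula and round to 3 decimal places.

0.828

ρ_k = kρ / (1 + (k−1)ρ) = 5·0.49 / (1 + 4·0.49) = 2.450 / 2.960 = 0.828.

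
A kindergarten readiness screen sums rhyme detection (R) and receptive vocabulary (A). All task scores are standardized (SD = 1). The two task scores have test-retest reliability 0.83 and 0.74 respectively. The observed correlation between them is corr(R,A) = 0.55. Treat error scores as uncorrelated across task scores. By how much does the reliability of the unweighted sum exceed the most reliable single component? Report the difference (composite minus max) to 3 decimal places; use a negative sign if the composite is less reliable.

Var(sum) = 2 + 1.1 = 3.1; true-score variance = 1.57 + 1.1 = 2.67; composite reliability = 0.8613.
Max component reliability = 0.8300.
Difference = 0.8613 − 0.8300 = 0.031.

0.031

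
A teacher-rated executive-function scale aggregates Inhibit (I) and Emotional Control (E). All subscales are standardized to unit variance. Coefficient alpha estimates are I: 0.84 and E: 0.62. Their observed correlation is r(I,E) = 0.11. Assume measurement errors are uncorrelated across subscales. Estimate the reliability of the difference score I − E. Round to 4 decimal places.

Var(I−E) = 1 + 1 − 2·0.11 = 2 − 0.22 = 1.78.
Because errors are independent across components, Cov(Tᵢ,Tⱼ) = Cov(Xᵢ,Xⱼ); the off-diagonal part of the true-score variance is the same as above.
True-score variance = [0.84 + 0.62] − 0.22 = 1.46 − 0.22 = 1.24.
Reliability = 1.24 / 1.78 = 0.6966.

0.6966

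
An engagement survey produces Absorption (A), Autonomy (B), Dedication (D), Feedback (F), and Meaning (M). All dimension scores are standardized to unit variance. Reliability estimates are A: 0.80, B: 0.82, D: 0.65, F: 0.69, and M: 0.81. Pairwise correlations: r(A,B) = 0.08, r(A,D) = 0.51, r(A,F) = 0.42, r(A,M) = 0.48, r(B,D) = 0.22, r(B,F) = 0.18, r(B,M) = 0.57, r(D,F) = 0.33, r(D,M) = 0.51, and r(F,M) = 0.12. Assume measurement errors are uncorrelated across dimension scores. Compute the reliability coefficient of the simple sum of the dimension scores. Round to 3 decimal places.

Var(A+B+D+F+M) = 5 + 2·[0.08 + 0.51 + 0.42 + 0.48 + 0.22 + 0.18 + 0.57 + 0.33 + 0.51 + 0.12] = 5 + 6.84 = 11.84.
With uncorrelated errors the cross-covariances are all true-score covariance, so they carry over unchanged; only the diagonal terms shrink to ρᵢσᵢ².
True-score variance = [0.80 + 0.82 + 0.65 + 0.69 + 0.81] + 6.84 = 3.77 + 6.84 = 10.61.
Reliability = 10.61 / 11.84 = 0.896.

0.896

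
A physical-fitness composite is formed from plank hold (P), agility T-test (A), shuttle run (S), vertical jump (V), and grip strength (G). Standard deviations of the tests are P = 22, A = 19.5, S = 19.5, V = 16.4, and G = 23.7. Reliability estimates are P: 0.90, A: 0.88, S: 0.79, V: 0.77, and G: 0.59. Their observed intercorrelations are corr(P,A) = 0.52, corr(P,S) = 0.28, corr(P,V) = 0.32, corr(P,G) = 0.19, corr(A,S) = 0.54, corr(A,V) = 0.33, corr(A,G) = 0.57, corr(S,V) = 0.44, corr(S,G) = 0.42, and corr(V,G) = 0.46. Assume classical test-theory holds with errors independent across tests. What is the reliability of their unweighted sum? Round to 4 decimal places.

0.9132

Var(P+A+S+V+G) = 22² + 19.5² + 19.5² + 16.4² + 23.7² + 2·[22·19.5·0.52 + 22·19.5·0.28 + 22·16.4·0.32 + 22·23.7·0.19 + 19.5·19.5·0.54 + 19.5·16.4·0.33 + 19.5·23.7·0.57 + 19.5·16.4·0.44 + 19.5·23.7·0.42 + 16.4·23.7·0.46] = 2075.15 + 3291.25 = 5366.4.
Because errors are independent across components, Cov(Tᵢ,Tⱼ) = Cov(Xᵢ,Xⱼ); the off-diagonal part of the true-score variance is the same as above.
True-score variance = [22²·0.90 + 19.5²·0.88 + 19.5²·0.79 + 16.4²·0.77 + 23.7²·0.59] + 3291.25 = 1609.11 + 3291.25 = 4900.36.
Reliability = 4900.36 / 5366.4 = 0.9132.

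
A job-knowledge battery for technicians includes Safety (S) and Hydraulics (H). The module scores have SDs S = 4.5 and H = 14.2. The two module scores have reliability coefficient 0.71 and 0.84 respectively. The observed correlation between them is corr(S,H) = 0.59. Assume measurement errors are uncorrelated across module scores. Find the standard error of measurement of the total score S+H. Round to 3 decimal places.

Var(total) = 221.89 + 75.402 = 297.292.
True-score variance = 183.755 + 75.402 = 259.157, so reliability = 0.8717.
Error variance = 297.292 − 259.157 = 38.1349; SEM = √38.1349 = 6.175.

6.175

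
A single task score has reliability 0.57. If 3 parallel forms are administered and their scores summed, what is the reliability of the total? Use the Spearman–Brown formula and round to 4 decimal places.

ρ_k = kρ / (1 + (k−1)ρ) = 3·0.57 / (1 + 2·0.57) = 1.710 / 2.140 = 0.7991.

0.7991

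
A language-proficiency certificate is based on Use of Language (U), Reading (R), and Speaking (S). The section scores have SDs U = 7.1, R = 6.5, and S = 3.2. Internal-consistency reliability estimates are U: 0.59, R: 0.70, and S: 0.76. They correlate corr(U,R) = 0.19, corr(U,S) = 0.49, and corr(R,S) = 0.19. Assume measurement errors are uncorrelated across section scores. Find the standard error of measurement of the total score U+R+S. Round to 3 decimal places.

5.983

Var(total) = 102.9 + 47.7066 = 150.607.
True-score variance = 67.0993 + 47.7066 = 114.806, so reliability = 0.7623.
Error variance = 150.607 − 114.806 = 35.8007; SEM = √35.8007 = 5.983.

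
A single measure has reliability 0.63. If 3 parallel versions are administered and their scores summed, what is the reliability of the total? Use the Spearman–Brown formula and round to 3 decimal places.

0.836

ρ_k = kρ / (1 + (k−1)ρ) = 3·0.63 / (1 + 2·0.63) = 1.890 / 2.260 = 0.836.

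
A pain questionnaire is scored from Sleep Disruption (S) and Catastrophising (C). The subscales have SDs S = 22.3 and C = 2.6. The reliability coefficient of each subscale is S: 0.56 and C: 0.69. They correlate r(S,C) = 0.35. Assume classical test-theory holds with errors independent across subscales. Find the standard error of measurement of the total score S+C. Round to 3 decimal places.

Var(total) = 504.05 + 40.586 = 544.636.
True-score variance = 283.147 + 40.586 = 323.733, so reliability = 0.5944.
Error variance = 544.636 − 323.733 = 220.903; SEM = √220.903 = 14.863.

14.863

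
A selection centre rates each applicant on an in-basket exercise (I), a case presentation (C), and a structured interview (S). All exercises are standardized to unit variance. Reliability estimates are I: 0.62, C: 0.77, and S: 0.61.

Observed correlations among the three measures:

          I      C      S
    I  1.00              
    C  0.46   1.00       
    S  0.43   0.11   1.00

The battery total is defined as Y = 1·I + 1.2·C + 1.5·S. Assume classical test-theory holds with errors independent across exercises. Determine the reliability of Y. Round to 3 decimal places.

Var(Y) = 1 + 1.2² + 1.5² + 2·[1.2·0.46 + 1.5·0.43 + 1.8·0.11] = 4.69 + 2.79 = 7.48.
Under uncorrelated errors the observed covariances equal the true-score covariances, so only the own-variance terms attenuate.
True-score variance = [0.62 + 1.2²·0.77 + 1.5²·0.61] + 2.79 = 3.1013 + 2.79 = 5.8913.
Reliability = 5.8913 / 7.48 = 0.788.

0.788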